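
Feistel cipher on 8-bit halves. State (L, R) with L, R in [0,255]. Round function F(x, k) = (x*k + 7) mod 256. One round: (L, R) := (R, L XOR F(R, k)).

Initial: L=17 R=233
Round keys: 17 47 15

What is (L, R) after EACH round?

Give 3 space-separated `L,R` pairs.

Answer: 233,145 145,79 79,57

Derivation:
Round 1 (k=17): L=233 R=145
Round 2 (k=47): L=145 R=79
Round 3 (k=15): L=79 R=57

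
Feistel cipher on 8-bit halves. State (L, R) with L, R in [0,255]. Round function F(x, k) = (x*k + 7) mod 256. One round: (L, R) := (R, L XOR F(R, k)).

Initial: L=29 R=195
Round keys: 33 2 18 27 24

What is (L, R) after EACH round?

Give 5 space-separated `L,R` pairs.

Answer: 195,55 55,182 182,228 228,165 165,155

Derivation:
Round 1 (k=33): L=195 R=55
Round 2 (k=2): L=55 R=182
Round 3 (k=18): L=182 R=228
Round 4 (k=27): L=228 R=165
Round 5 (k=24): L=165 R=155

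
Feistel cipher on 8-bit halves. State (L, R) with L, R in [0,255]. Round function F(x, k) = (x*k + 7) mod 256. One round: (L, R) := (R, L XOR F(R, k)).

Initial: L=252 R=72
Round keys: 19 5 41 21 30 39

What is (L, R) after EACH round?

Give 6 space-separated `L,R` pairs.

Answer: 72,163 163,126 126,150 150,43 43,135 135,179

Derivation:
Round 1 (k=19): L=72 R=163
Round 2 (k=5): L=163 R=126
Round 3 (k=41): L=126 R=150
Round 4 (k=21): L=150 R=43
Round 5 (k=30): L=43 R=135
Round 6 (k=39): L=135 R=179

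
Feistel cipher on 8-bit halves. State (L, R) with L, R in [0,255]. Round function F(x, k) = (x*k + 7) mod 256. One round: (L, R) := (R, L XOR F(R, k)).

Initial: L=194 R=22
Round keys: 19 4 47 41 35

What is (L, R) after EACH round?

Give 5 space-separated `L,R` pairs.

Answer: 22,107 107,165 165,57 57,141 141,119

Derivation:
Round 1 (k=19): L=22 R=107
Round 2 (k=4): L=107 R=165
Round 3 (k=47): L=165 R=57
Round 4 (k=41): L=57 R=141
Round 5 (k=35): L=141 R=119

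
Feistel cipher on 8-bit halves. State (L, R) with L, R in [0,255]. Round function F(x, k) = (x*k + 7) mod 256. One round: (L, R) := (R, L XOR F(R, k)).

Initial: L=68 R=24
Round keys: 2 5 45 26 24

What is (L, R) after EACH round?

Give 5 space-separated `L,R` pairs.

Answer: 24,115 115,94 94,254 254,141 141,193

Derivation:
Round 1 (k=2): L=24 R=115
Round 2 (k=5): L=115 R=94
Round 3 (k=45): L=94 R=254
Round 4 (k=26): L=254 R=141
Round 5 (k=24): L=141 R=193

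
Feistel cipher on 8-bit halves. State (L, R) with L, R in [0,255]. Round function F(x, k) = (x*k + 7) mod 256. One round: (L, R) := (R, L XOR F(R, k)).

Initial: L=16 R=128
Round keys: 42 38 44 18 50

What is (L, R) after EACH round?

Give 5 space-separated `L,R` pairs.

Round 1 (k=42): L=128 R=23
Round 2 (k=38): L=23 R=241
Round 3 (k=44): L=241 R=100
Round 4 (k=18): L=100 R=254
Round 5 (k=50): L=254 R=199

Answer: 128,23 23,241 241,100 100,254 254,199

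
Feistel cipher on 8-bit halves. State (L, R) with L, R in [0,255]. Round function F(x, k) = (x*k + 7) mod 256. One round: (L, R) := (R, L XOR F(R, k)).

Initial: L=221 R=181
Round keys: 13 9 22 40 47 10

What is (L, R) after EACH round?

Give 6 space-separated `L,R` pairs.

Answer: 181,229 229,161 161,56 56,102 102,249 249,167

Derivation:
Round 1 (k=13): L=181 R=229
Round 2 (k=9): L=229 R=161
Round 3 (k=22): L=161 R=56
Round 4 (k=40): L=56 R=102
Round 5 (k=47): L=102 R=249
Round 6 (k=10): L=249 R=167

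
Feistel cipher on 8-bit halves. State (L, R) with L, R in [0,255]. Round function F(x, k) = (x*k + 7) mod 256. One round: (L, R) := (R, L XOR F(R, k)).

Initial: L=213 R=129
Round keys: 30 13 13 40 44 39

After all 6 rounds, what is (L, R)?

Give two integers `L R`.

Round 1 (k=30): L=129 R=240
Round 2 (k=13): L=240 R=182
Round 3 (k=13): L=182 R=181
Round 4 (k=40): L=181 R=249
Round 5 (k=44): L=249 R=102
Round 6 (k=39): L=102 R=104

Answer: 102 104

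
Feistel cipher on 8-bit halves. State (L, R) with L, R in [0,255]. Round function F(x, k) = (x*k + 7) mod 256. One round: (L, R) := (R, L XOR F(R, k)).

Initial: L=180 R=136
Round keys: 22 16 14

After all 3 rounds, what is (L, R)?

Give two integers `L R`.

Answer: 191 122

Derivation:
Round 1 (k=22): L=136 R=3
Round 2 (k=16): L=3 R=191
Round 3 (k=14): L=191 R=122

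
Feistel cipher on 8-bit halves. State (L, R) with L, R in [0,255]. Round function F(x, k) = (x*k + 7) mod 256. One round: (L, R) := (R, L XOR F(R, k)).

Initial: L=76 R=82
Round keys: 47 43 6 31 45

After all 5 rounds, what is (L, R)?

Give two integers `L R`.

Round 1 (k=47): L=82 R=89
Round 2 (k=43): L=89 R=168
Round 3 (k=6): L=168 R=174
Round 4 (k=31): L=174 R=177
Round 5 (k=45): L=177 R=138

Answer: 177 138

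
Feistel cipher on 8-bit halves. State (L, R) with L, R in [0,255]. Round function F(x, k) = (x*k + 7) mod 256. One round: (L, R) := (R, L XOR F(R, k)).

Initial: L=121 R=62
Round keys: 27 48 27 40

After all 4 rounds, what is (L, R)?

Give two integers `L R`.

Answer: 98 238

Derivation:
Round 1 (k=27): L=62 R=232
Round 2 (k=48): L=232 R=185
Round 3 (k=27): L=185 R=98
Round 4 (k=40): L=98 R=238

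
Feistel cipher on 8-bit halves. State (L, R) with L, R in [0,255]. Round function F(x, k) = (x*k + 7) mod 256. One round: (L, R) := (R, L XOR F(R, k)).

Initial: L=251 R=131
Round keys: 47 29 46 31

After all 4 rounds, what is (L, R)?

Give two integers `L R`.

Round 1 (k=47): L=131 R=239
Round 2 (k=29): L=239 R=153
Round 3 (k=46): L=153 R=106
Round 4 (k=31): L=106 R=68

Answer: 106 68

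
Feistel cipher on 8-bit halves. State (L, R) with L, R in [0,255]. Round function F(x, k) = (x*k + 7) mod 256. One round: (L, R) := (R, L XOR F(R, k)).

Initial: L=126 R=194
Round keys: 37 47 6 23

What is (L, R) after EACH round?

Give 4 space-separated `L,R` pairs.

Answer: 194,111 111,170 170,108 108,17

Derivation:
Round 1 (k=37): L=194 R=111
Round 2 (k=47): L=111 R=170
Round 3 (k=6): L=170 R=108
Round 4 (k=23): L=108 R=17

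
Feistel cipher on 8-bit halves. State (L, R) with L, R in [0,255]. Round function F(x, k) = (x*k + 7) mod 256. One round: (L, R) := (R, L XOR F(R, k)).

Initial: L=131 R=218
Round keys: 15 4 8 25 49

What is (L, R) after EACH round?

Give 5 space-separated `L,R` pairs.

Round 1 (k=15): L=218 R=78
Round 2 (k=4): L=78 R=229
Round 3 (k=8): L=229 R=97
Round 4 (k=25): L=97 R=101
Round 5 (k=49): L=101 R=61

Answer: 218,78 78,229 229,97 97,101 101,61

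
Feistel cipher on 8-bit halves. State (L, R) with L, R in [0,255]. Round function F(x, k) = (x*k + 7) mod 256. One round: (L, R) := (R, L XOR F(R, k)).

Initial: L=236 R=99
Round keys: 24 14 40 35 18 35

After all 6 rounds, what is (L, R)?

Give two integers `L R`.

Round 1 (k=24): L=99 R=163
Round 2 (k=14): L=163 R=146
Round 3 (k=40): L=146 R=116
Round 4 (k=35): L=116 R=113
Round 5 (k=18): L=113 R=141
Round 6 (k=35): L=141 R=63

Answer: 141 63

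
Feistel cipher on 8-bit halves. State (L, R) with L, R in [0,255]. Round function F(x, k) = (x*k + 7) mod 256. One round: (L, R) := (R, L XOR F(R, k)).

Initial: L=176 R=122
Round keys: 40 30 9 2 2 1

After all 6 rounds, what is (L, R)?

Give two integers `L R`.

Round 1 (k=40): L=122 R=167
Round 2 (k=30): L=167 R=227
Round 3 (k=9): L=227 R=165
Round 4 (k=2): L=165 R=178
Round 5 (k=2): L=178 R=206
Round 6 (k=1): L=206 R=103

Answer: 206 103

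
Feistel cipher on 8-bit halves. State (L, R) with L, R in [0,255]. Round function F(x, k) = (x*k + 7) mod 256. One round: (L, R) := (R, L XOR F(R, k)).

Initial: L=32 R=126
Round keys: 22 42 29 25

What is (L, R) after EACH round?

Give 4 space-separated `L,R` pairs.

Answer: 126,251 251,75 75,125 125,119

Derivation:
Round 1 (k=22): L=126 R=251
Round 2 (k=42): L=251 R=75
Round 3 (k=29): L=75 R=125
Round 4 (k=25): L=125 R=119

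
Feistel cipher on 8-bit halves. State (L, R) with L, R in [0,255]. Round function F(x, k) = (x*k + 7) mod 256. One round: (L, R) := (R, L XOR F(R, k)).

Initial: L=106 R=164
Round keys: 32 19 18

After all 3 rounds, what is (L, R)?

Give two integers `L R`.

Answer: 58 246

Derivation:
Round 1 (k=32): L=164 R=237
Round 2 (k=19): L=237 R=58
Round 3 (k=18): L=58 R=246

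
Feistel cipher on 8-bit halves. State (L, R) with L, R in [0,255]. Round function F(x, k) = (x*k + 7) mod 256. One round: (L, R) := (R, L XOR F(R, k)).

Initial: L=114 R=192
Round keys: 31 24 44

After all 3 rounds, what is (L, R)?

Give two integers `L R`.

Round 1 (k=31): L=192 R=53
Round 2 (k=24): L=53 R=63
Round 3 (k=44): L=63 R=238

Answer: 63 238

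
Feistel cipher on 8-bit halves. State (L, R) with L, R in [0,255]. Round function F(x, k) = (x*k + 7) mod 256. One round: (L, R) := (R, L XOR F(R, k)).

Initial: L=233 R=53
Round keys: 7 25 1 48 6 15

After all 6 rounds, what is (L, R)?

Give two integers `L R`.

Answer: 10 189

Derivation:
Round 1 (k=7): L=53 R=147
Round 2 (k=25): L=147 R=87
Round 3 (k=1): L=87 R=205
Round 4 (k=48): L=205 R=32
Round 5 (k=6): L=32 R=10
Round 6 (k=15): L=10 R=189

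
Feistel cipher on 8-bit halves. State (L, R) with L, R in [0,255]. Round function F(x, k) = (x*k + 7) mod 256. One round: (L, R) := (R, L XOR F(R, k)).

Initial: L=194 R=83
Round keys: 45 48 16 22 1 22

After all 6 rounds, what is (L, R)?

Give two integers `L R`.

Round 1 (k=45): L=83 R=92
Round 2 (k=48): L=92 R=20
Round 3 (k=16): L=20 R=27
Round 4 (k=22): L=27 R=77
Round 5 (k=1): L=77 R=79
Round 6 (k=22): L=79 R=156

Answer: 79 156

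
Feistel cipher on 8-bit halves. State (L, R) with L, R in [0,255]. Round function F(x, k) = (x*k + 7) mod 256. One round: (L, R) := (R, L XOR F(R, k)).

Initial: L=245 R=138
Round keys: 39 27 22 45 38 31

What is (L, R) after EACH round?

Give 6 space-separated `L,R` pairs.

Round 1 (k=39): L=138 R=248
Round 2 (k=27): L=248 R=165
Round 3 (k=22): L=165 R=205
Round 4 (k=45): L=205 R=181
Round 5 (k=38): L=181 R=40
Round 6 (k=31): L=40 R=106

Answer: 138,248 248,165 165,205 205,181 181,40 40,106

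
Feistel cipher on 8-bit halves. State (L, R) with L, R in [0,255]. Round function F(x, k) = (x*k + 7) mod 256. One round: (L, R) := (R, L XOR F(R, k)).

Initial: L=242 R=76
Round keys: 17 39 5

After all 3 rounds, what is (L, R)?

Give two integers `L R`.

Answer: 2 240

Derivation:
Round 1 (k=17): L=76 R=225
Round 2 (k=39): L=225 R=2
Round 3 (k=5): L=2 R=240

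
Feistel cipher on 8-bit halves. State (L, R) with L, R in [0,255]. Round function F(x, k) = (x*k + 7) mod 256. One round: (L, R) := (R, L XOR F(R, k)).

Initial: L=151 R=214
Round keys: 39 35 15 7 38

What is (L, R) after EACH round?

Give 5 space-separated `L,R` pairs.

Round 1 (k=39): L=214 R=54
Round 2 (k=35): L=54 R=191
Round 3 (k=15): L=191 R=14
Round 4 (k=7): L=14 R=214
Round 5 (k=38): L=214 R=197

Answer: 214,54 54,191 191,14 14,214 214,197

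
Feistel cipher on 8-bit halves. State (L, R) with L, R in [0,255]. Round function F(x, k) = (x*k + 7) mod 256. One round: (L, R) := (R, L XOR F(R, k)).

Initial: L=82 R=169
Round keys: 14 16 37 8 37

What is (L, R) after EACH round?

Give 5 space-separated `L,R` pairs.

Answer: 169,23 23,222 222,10 10,137 137,222

Derivation:
Round 1 (k=14): L=169 R=23
Round 2 (k=16): L=23 R=222
Round 3 (k=37): L=222 R=10
Round 4 (k=8): L=10 R=137
Round 5 (k=37): L=137 R=222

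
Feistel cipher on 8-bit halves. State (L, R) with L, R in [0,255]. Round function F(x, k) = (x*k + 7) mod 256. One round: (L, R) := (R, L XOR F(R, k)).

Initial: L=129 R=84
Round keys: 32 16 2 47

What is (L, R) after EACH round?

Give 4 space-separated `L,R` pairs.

Answer: 84,6 6,51 51,107 107,159

Derivation:
Round 1 (k=32): L=84 R=6
Round 2 (k=16): L=6 R=51
Round 3 (k=2): L=51 R=107
Round 4 (k=47): L=107 R=159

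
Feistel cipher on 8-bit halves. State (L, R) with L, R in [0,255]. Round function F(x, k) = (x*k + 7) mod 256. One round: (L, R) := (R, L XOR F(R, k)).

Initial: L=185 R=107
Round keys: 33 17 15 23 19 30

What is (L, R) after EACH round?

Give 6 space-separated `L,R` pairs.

Round 1 (k=33): L=107 R=107
Round 2 (k=17): L=107 R=73
Round 3 (k=15): L=73 R=37
Round 4 (k=23): L=37 R=19
Round 5 (k=19): L=19 R=85
Round 6 (k=30): L=85 R=238

Answer: 107,107 107,73 73,37 37,19 19,85 85,238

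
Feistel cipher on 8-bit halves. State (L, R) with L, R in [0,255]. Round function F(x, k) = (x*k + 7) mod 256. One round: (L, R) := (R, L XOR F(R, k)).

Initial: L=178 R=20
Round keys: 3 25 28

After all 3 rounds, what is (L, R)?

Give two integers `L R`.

Round 1 (k=3): L=20 R=241
Round 2 (k=25): L=241 R=132
Round 3 (k=28): L=132 R=134

Answer: 132 134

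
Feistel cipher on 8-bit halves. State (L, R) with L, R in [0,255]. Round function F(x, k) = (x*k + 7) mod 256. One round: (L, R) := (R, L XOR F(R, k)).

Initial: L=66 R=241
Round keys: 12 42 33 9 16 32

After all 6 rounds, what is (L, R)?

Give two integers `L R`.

Answer: 225 234

Derivation:
Round 1 (k=12): L=241 R=17
Round 2 (k=42): L=17 R=32
Round 3 (k=33): L=32 R=54
Round 4 (k=9): L=54 R=205
Round 5 (k=16): L=205 R=225
Round 6 (k=32): L=225 R=234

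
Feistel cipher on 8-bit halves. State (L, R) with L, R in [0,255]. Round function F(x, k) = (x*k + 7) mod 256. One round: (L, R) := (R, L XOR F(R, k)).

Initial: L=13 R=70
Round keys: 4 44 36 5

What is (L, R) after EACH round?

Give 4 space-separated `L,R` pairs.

Round 1 (k=4): L=70 R=18
Round 2 (k=44): L=18 R=89
Round 3 (k=36): L=89 R=153
Round 4 (k=5): L=153 R=93

Answer: 70,18 18,89 89,153 153,93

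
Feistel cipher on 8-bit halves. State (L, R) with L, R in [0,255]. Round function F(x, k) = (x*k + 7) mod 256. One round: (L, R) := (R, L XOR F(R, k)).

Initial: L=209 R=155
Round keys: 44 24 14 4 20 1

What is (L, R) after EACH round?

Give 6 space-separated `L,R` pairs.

Round 1 (k=44): L=155 R=122
Round 2 (k=24): L=122 R=236
Round 3 (k=14): L=236 R=149
Round 4 (k=4): L=149 R=183
Round 5 (k=20): L=183 R=198
Round 6 (k=1): L=198 R=122

Answer: 155,122 122,236 236,149 149,183 183,198 198,122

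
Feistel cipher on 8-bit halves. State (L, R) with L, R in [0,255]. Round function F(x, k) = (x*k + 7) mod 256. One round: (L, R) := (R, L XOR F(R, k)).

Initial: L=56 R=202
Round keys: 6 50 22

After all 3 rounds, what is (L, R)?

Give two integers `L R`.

Answer: 199 218

Derivation:
Round 1 (k=6): L=202 R=251
Round 2 (k=50): L=251 R=199
Round 3 (k=22): L=199 R=218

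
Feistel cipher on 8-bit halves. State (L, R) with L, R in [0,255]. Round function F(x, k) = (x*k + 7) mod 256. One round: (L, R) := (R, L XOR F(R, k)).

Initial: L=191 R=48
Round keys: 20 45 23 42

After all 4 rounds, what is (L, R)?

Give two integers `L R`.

Round 1 (k=20): L=48 R=120
Round 2 (k=45): L=120 R=47
Round 3 (k=23): L=47 R=56
Round 4 (k=42): L=56 R=24

Answer: 56 24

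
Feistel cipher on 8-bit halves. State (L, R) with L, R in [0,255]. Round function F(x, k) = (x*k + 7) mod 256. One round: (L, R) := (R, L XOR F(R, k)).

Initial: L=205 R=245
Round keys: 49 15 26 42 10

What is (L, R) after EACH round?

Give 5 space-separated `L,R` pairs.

Round 1 (k=49): L=245 R=33
Round 2 (k=15): L=33 R=3
Round 3 (k=26): L=3 R=116
Round 4 (k=42): L=116 R=12
Round 5 (k=10): L=12 R=11

Answer: 245,33 33,3 3,116 116,12 12,11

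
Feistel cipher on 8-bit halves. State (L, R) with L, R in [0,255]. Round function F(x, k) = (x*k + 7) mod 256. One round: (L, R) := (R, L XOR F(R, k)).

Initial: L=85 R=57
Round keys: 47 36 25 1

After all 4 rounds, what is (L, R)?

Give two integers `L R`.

Round 1 (k=47): L=57 R=43
Round 2 (k=36): L=43 R=42
Round 3 (k=25): L=42 R=10
Round 4 (k=1): L=10 R=59

Answer: 10 59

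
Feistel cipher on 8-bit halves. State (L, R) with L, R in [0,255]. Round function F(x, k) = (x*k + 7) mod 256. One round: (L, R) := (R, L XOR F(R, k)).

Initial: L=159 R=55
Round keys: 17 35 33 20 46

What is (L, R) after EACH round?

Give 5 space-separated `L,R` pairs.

Round 1 (k=17): L=55 R=49
Round 2 (k=35): L=49 R=141
Round 3 (k=33): L=141 R=5
Round 4 (k=20): L=5 R=230
Round 5 (k=46): L=230 R=94

Answer: 55,49 49,141 141,5 5,230 230,94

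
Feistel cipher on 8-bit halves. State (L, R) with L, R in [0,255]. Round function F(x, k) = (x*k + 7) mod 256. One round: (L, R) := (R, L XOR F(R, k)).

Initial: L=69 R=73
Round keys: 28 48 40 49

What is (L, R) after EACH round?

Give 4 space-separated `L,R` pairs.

Answer: 73,70 70,110 110,113 113,198

Derivation:
Round 1 (k=28): L=73 R=70
Round 2 (k=48): L=70 R=110
Round 3 (k=40): L=110 R=113
Round 4 (k=49): L=113 R=198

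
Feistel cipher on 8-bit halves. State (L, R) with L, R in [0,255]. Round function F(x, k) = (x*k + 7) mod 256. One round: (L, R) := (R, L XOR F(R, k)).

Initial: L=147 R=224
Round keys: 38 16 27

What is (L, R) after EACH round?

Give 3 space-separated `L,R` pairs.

Round 1 (k=38): L=224 R=212
Round 2 (k=16): L=212 R=167
Round 3 (k=27): L=167 R=112

Answer: 224,212 212,167 167,112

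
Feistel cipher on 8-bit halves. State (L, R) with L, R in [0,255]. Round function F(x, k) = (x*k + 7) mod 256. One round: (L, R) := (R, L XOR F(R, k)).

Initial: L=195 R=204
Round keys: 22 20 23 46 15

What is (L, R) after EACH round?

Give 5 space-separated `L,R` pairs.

Answer: 204,76 76,59 59,24 24,108 108,67

Derivation:
Round 1 (k=22): L=204 R=76
Round 2 (k=20): L=76 R=59
Round 3 (k=23): L=59 R=24
Round 4 (k=46): L=24 R=108
Round 5 (k=15): L=108 R=67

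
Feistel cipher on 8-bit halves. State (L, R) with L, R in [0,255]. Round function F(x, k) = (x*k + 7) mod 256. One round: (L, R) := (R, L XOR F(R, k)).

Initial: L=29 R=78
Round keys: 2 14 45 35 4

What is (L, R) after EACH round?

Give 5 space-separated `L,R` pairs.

Answer: 78,190 190,37 37,54 54,76 76,1

Derivation:
Round 1 (k=2): L=78 R=190
Round 2 (k=14): L=190 R=37
Round 3 (k=45): L=37 R=54
Round 4 (k=35): L=54 R=76
Round 5 (k=4): L=76 R=1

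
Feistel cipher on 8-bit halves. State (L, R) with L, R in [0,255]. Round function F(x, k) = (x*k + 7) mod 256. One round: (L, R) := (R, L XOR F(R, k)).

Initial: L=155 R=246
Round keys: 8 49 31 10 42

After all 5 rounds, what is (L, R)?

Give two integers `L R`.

Round 1 (k=8): L=246 R=44
Round 2 (k=49): L=44 R=133
Round 3 (k=31): L=133 R=14
Round 4 (k=10): L=14 R=22
Round 5 (k=42): L=22 R=173

Answer: 22 173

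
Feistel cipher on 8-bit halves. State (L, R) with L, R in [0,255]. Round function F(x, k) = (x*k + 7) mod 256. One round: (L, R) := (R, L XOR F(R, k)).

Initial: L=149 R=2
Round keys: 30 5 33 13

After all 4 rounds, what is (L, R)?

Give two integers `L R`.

Round 1 (k=30): L=2 R=214
Round 2 (k=5): L=214 R=55
Round 3 (k=33): L=55 R=200
Round 4 (k=13): L=200 R=24

Answer: 200 24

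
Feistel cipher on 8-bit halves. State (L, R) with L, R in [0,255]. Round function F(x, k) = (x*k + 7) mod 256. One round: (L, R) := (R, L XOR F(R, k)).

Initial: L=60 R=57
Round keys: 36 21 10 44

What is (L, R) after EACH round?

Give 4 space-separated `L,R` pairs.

Round 1 (k=36): L=57 R=55
Round 2 (k=21): L=55 R=179
Round 3 (k=10): L=179 R=50
Round 4 (k=44): L=50 R=44

Answer: 57,55 55,179 179,50 50,44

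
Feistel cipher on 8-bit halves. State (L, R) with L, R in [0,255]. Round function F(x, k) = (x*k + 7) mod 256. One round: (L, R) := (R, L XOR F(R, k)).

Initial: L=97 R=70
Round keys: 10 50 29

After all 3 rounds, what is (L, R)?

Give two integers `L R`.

Answer: 237 66

Derivation:
Round 1 (k=10): L=70 R=162
Round 2 (k=50): L=162 R=237
Round 3 (k=29): L=237 R=66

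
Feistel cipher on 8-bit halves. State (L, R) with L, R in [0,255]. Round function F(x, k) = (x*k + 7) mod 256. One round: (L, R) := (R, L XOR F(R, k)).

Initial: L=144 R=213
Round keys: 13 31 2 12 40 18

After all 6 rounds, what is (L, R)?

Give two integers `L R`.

Answer: 188 190

Derivation:
Round 1 (k=13): L=213 R=72
Round 2 (k=31): L=72 R=106
Round 3 (k=2): L=106 R=147
Round 4 (k=12): L=147 R=129
Round 5 (k=40): L=129 R=188
Round 6 (k=18): L=188 R=190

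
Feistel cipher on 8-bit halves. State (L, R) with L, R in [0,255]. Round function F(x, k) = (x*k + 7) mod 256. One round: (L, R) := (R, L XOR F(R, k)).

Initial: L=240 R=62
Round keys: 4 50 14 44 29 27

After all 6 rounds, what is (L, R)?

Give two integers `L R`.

Answer: 53 186

Derivation:
Round 1 (k=4): L=62 R=15
Round 2 (k=50): L=15 R=203
Round 3 (k=14): L=203 R=46
Round 4 (k=44): L=46 R=36
Round 5 (k=29): L=36 R=53
Round 6 (k=27): L=53 R=186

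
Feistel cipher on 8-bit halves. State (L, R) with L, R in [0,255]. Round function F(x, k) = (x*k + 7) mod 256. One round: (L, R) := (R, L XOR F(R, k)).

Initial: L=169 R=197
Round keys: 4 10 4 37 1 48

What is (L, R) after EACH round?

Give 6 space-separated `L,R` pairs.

Answer: 197,178 178,62 62,77 77,22 22,80 80,17

Derivation:
Round 1 (k=4): L=197 R=178
Round 2 (k=10): L=178 R=62
Round 3 (k=4): L=62 R=77
Round 4 (k=37): L=77 R=22
Round 5 (k=1): L=22 R=80
Round 6 (k=48): L=80 R=17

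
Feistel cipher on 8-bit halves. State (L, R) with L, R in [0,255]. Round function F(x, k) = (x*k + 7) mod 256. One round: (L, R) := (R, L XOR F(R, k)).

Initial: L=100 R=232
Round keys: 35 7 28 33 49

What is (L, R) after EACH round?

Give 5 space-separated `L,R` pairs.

Answer: 232,219 219,236 236,12 12,127 127,90

Derivation:
Round 1 (k=35): L=232 R=219
Round 2 (k=7): L=219 R=236
Round 3 (k=28): L=236 R=12
Round 4 (k=33): L=12 R=127
Round 5 (k=49): L=127 R=90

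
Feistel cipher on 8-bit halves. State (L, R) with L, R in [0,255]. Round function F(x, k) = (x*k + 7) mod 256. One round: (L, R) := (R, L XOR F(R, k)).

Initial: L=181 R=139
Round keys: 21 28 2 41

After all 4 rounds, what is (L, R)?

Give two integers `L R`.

Round 1 (k=21): L=139 R=219
Round 2 (k=28): L=219 R=112
Round 3 (k=2): L=112 R=60
Round 4 (k=41): L=60 R=211

Answer: 60 211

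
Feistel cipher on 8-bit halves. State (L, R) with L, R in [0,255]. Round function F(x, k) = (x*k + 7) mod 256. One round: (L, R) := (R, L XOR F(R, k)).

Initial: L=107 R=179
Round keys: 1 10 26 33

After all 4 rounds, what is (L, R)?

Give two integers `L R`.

Answer: 234 179

Derivation:
Round 1 (k=1): L=179 R=209
Round 2 (k=10): L=209 R=130
Round 3 (k=26): L=130 R=234
Round 4 (k=33): L=234 R=179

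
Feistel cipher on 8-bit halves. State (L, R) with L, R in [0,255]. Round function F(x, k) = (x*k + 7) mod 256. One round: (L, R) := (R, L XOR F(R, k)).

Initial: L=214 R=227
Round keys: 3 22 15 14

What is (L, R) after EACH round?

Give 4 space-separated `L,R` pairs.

Answer: 227,102 102,40 40,57 57,13

Derivation:
Round 1 (k=3): L=227 R=102
Round 2 (k=22): L=102 R=40
Round 3 (k=15): L=40 R=57
Round 4 (k=14): L=57 R=13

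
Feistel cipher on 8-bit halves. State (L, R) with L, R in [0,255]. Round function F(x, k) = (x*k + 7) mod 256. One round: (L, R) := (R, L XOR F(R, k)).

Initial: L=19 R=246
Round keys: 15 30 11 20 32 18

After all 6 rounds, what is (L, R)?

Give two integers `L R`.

Round 1 (k=15): L=246 R=98
Round 2 (k=30): L=98 R=117
Round 3 (k=11): L=117 R=108
Round 4 (k=20): L=108 R=2
Round 5 (k=32): L=2 R=43
Round 6 (k=18): L=43 R=15

Answer: 43 15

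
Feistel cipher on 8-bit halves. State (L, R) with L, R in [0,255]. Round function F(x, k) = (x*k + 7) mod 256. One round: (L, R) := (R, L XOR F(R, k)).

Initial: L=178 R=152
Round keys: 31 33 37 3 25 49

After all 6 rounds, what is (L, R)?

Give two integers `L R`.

Answer: 98 164

Derivation:
Round 1 (k=31): L=152 R=221
Round 2 (k=33): L=221 R=28
Round 3 (k=37): L=28 R=206
Round 4 (k=3): L=206 R=109
Round 5 (k=25): L=109 R=98
Round 6 (k=49): L=98 R=164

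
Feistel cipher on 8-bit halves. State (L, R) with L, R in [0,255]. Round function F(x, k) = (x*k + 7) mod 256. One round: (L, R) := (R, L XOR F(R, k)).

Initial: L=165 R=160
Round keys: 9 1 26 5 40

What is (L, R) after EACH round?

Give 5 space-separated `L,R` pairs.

Round 1 (k=9): L=160 R=2
Round 2 (k=1): L=2 R=169
Round 3 (k=26): L=169 R=51
Round 4 (k=5): L=51 R=175
Round 5 (k=40): L=175 R=108

Answer: 160,2 2,169 169,51 51,175 175,108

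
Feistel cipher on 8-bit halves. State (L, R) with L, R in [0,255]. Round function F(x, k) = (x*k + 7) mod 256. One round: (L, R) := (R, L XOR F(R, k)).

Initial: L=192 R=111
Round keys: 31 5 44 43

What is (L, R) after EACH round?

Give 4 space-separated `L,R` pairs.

Answer: 111,184 184,240 240,255 255,44

Derivation:
Round 1 (k=31): L=111 R=184
Round 2 (k=5): L=184 R=240
Round 3 (k=44): L=240 R=255
Round 4 (k=43): L=255 R=44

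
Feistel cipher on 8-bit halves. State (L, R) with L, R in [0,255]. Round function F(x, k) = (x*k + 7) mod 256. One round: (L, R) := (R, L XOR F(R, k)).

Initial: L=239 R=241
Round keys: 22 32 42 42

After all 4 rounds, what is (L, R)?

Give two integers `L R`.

Round 1 (k=22): L=241 R=82
Round 2 (k=32): L=82 R=182
Round 3 (k=42): L=182 R=177
Round 4 (k=42): L=177 R=167

Answer: 177 167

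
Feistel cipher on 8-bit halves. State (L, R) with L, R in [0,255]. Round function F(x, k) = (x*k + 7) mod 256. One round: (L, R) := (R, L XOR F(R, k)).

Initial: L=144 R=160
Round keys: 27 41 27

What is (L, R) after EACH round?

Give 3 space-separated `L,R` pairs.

Round 1 (k=27): L=160 R=119
Round 2 (k=41): L=119 R=182
Round 3 (k=27): L=182 R=78

Answer: 160,119 119,182 182,78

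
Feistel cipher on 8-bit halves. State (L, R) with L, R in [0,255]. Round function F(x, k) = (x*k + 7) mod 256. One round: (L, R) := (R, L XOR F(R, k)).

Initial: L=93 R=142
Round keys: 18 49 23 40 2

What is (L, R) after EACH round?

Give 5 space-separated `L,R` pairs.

Answer: 142,94 94,139 139,218 218,156 156,229

Derivation:
Round 1 (k=18): L=142 R=94
Round 2 (k=49): L=94 R=139
Round 3 (k=23): L=139 R=218
Round 4 (k=40): L=218 R=156
Round 5 (k=2): L=156 R=229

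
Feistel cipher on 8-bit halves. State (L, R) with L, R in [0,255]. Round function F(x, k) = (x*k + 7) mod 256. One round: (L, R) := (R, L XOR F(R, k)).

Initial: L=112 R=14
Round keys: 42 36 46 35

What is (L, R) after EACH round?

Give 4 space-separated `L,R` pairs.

Round 1 (k=42): L=14 R=35
Round 2 (k=36): L=35 R=253
Round 3 (k=46): L=253 R=94
Round 4 (k=35): L=94 R=28

Answer: 14,35 35,253 253,94 94,28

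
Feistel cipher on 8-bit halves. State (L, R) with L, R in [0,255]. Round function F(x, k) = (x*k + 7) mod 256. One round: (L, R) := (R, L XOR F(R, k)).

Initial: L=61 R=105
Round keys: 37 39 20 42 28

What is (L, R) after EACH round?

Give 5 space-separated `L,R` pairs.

Answer: 105,9 9,15 15,58 58,132 132,77

Derivation:
Round 1 (k=37): L=105 R=9
Round 2 (k=39): L=9 R=15
Round 3 (k=20): L=15 R=58
Round 4 (k=42): L=58 R=132
Round 5 (k=28): L=132 R=77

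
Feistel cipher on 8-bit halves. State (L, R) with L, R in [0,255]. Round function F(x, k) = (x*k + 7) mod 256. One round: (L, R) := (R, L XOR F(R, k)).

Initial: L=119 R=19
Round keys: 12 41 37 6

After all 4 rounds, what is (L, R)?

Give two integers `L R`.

Round 1 (k=12): L=19 R=156
Round 2 (k=41): L=156 R=16
Round 3 (k=37): L=16 R=203
Round 4 (k=6): L=203 R=217

Answer: 203 217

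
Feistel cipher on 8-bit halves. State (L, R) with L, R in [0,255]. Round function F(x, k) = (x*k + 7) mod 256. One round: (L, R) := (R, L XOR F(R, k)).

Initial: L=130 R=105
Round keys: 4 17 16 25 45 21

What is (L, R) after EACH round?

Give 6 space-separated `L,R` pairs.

Answer: 105,41 41,169 169,190 190,60 60,45 45,132

Derivation:
Round 1 (k=4): L=105 R=41
Round 2 (k=17): L=41 R=169
Round 3 (k=16): L=169 R=190
Round 4 (k=25): L=190 R=60
Round 5 (k=45): L=60 R=45
Round 6 (k=21): L=45 R=132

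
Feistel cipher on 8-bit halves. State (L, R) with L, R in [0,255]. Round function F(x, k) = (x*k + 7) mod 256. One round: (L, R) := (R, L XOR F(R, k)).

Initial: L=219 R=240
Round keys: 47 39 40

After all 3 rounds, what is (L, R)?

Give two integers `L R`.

Answer: 235 115

Derivation:
Round 1 (k=47): L=240 R=204
Round 2 (k=39): L=204 R=235
Round 3 (k=40): L=235 R=115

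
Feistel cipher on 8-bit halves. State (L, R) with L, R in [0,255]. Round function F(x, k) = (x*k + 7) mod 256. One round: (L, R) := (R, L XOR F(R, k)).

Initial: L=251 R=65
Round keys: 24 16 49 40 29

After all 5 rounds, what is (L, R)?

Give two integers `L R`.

Answer: 105 37

Derivation:
Round 1 (k=24): L=65 R=228
Round 2 (k=16): L=228 R=6
Round 3 (k=49): L=6 R=201
Round 4 (k=40): L=201 R=105
Round 5 (k=29): L=105 R=37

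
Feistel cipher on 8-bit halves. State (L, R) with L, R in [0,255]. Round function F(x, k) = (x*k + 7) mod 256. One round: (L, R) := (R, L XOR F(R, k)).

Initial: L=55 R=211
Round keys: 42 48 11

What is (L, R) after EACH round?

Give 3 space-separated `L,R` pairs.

Answer: 211,146 146,180 180,81

Derivation:
Round 1 (k=42): L=211 R=146
Round 2 (k=48): L=146 R=180
Round 3 (k=11): L=180 R=81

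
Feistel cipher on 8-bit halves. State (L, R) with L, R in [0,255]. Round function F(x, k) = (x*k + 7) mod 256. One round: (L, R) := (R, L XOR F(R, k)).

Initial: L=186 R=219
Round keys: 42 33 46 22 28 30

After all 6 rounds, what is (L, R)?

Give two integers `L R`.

Answer: 29 147

Derivation:
Round 1 (k=42): L=219 R=79
Round 2 (k=33): L=79 R=237
Round 3 (k=46): L=237 R=210
Round 4 (k=22): L=210 R=254
Round 5 (k=28): L=254 R=29
Round 6 (k=30): L=29 R=147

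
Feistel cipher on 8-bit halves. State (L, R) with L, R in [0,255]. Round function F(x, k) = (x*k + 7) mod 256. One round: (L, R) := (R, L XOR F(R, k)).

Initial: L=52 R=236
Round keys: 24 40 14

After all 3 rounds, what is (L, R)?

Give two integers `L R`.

Round 1 (k=24): L=236 R=19
Round 2 (k=40): L=19 R=19
Round 3 (k=14): L=19 R=2

Answer: 19 2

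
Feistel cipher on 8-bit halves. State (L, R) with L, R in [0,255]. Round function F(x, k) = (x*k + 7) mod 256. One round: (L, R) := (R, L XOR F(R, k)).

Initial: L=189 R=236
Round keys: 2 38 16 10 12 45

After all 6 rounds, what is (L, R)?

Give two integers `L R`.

Round 1 (k=2): L=236 R=98
Round 2 (k=38): L=98 R=127
Round 3 (k=16): L=127 R=149
Round 4 (k=10): L=149 R=166
Round 5 (k=12): L=166 R=90
Round 6 (k=45): L=90 R=127

Answer: 90 127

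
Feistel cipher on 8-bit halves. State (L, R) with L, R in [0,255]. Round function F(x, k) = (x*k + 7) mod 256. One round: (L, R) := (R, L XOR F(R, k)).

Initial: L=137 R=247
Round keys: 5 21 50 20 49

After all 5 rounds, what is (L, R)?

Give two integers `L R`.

Answer: 110 63

Derivation:
Round 1 (k=5): L=247 R=83
Round 2 (k=21): L=83 R=33
Round 3 (k=50): L=33 R=42
Round 4 (k=20): L=42 R=110
Round 5 (k=49): L=110 R=63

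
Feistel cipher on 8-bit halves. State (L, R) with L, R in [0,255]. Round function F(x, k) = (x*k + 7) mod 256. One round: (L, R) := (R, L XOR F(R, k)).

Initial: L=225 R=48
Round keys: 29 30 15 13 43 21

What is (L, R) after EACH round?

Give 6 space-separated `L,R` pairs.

Answer: 48,150 150,171 171,154 154,114 114,183 183,120

Derivation:
Round 1 (k=29): L=48 R=150
Round 2 (k=30): L=150 R=171
Round 3 (k=15): L=171 R=154
Round 4 (k=13): L=154 R=114
Round 5 (k=43): L=114 R=183
Round 6 (k=21): L=183 R=120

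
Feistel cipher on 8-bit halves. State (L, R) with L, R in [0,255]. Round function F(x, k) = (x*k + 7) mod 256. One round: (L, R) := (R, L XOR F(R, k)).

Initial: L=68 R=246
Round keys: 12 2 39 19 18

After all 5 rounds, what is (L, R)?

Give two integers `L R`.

Answer: 191 234

Derivation:
Round 1 (k=12): L=246 R=203
Round 2 (k=2): L=203 R=107
Round 3 (k=39): L=107 R=159
Round 4 (k=19): L=159 R=191
Round 5 (k=18): L=191 R=234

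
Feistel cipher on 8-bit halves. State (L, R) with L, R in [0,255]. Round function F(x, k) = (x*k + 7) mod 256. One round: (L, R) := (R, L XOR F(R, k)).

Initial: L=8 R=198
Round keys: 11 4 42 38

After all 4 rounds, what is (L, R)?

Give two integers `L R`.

Round 1 (k=11): L=198 R=129
Round 2 (k=4): L=129 R=205
Round 3 (k=42): L=205 R=40
Round 4 (k=38): L=40 R=58

Answer: 40 58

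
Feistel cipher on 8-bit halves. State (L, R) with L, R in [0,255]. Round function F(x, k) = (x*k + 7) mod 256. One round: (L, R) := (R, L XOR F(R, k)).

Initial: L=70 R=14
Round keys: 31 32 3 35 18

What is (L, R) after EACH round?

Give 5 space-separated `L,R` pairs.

Round 1 (k=31): L=14 R=255
Round 2 (k=32): L=255 R=233
Round 3 (k=3): L=233 R=61
Round 4 (k=35): L=61 R=183
Round 5 (k=18): L=183 R=216

Answer: 14,255 255,233 233,61 61,183 183,216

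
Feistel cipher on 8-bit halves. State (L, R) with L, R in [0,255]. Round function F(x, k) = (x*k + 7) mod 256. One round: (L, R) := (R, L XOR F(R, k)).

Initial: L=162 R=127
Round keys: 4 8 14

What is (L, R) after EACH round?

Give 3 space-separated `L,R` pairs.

Answer: 127,161 161,112 112,134

Derivation:
Round 1 (k=4): L=127 R=161
Round 2 (k=8): L=161 R=112
Round 3 (k=14): L=112 R=134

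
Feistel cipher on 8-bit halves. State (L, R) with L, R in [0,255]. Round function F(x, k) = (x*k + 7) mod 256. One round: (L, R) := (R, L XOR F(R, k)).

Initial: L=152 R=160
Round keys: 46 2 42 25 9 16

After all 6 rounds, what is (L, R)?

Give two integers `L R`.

Answer: 57 175

Derivation:
Round 1 (k=46): L=160 R=95
Round 2 (k=2): L=95 R=101
Round 3 (k=42): L=101 R=198
Round 4 (k=25): L=198 R=56
Round 5 (k=9): L=56 R=57
Round 6 (k=16): L=57 R=175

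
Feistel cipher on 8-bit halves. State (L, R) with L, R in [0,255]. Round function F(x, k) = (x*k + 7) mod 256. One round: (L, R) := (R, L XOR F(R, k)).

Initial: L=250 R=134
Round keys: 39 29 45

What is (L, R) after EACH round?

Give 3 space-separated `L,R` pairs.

Round 1 (k=39): L=134 R=139
Round 2 (k=29): L=139 R=64
Round 3 (k=45): L=64 R=204

Answer: 134,139 139,64 64,204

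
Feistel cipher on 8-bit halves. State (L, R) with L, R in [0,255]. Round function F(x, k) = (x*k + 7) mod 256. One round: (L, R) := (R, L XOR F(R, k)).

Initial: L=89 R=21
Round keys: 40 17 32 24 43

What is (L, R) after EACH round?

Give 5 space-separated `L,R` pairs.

Answer: 21,22 22,104 104,17 17,247 247,149

Derivation:
Round 1 (k=40): L=21 R=22
Round 2 (k=17): L=22 R=104
Round 3 (k=32): L=104 R=17
Round 4 (k=24): L=17 R=247
Round 5 (k=43): L=247 R=149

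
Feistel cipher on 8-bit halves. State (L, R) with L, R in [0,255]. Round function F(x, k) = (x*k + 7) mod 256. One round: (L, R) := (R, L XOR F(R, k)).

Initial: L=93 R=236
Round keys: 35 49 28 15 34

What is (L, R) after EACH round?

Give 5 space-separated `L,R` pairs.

Round 1 (k=35): L=236 R=22
Round 2 (k=49): L=22 R=209
Round 3 (k=28): L=209 R=245
Round 4 (k=15): L=245 R=179
Round 5 (k=34): L=179 R=56

Answer: 236,22 22,209 209,245 245,179 179,56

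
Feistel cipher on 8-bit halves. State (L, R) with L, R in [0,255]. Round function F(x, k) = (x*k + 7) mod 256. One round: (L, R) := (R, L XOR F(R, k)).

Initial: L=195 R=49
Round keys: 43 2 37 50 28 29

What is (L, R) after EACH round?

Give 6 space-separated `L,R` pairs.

Round 1 (k=43): L=49 R=129
Round 2 (k=2): L=129 R=56
Round 3 (k=37): L=56 R=158
Round 4 (k=50): L=158 R=219
Round 5 (k=28): L=219 R=101
Round 6 (k=29): L=101 R=163

Answer: 49,129 129,56 56,158 158,219 219,101 101,163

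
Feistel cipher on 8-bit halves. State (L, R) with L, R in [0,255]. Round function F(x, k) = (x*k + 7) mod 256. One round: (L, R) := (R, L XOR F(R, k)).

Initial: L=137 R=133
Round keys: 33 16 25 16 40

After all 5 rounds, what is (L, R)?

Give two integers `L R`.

Round 1 (k=33): L=133 R=165
Round 2 (k=16): L=165 R=210
Round 3 (k=25): L=210 R=44
Round 4 (k=16): L=44 R=21
Round 5 (k=40): L=21 R=99

Answer: 21 99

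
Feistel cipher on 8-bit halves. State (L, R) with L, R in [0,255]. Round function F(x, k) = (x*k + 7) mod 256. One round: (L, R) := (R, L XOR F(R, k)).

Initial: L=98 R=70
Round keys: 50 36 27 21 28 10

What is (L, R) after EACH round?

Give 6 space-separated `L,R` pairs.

Answer: 70,209 209,45 45,23 23,199 199,220 220,88

Derivation:
Round 1 (k=50): L=70 R=209
Round 2 (k=36): L=209 R=45
Round 3 (k=27): L=45 R=23
Round 4 (k=21): L=23 R=199
Round 5 (k=28): L=199 R=220
Round 6 (k=10): L=220 R=88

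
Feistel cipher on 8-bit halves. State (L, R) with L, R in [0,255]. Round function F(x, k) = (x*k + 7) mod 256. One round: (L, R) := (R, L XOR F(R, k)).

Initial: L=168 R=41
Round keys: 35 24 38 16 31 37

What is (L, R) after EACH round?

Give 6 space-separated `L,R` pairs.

Round 1 (k=35): L=41 R=10
Round 2 (k=24): L=10 R=222
Round 3 (k=38): L=222 R=241
Round 4 (k=16): L=241 R=201
Round 5 (k=31): L=201 R=175
Round 6 (k=37): L=175 R=155

Answer: 41,10 10,222 222,241 241,201 201,175 175,155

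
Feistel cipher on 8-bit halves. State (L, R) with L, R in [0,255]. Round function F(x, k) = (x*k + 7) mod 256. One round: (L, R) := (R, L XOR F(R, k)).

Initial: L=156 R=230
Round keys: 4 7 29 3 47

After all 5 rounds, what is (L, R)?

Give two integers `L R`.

Answer: 239 178

Derivation:
Round 1 (k=4): L=230 R=3
Round 2 (k=7): L=3 R=250
Round 3 (k=29): L=250 R=90
Round 4 (k=3): L=90 R=239
Round 5 (k=47): L=239 R=178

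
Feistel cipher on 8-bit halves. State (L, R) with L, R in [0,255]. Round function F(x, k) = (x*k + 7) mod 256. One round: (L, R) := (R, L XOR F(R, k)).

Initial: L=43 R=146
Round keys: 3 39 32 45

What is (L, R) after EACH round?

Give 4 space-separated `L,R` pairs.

Answer: 146,150 150,115 115,241 241,23

Derivation:
Round 1 (k=3): L=146 R=150
Round 2 (k=39): L=150 R=115
Round 3 (k=32): L=115 R=241
Round 4 (k=45): L=241 R=23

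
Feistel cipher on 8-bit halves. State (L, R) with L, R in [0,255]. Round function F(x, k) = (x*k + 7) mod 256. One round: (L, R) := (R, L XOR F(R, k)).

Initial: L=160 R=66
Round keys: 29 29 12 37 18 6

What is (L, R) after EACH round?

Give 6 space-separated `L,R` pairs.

Round 1 (k=29): L=66 R=33
Round 2 (k=29): L=33 R=134
Round 3 (k=12): L=134 R=110
Round 4 (k=37): L=110 R=107
Round 5 (k=18): L=107 R=227
Round 6 (k=6): L=227 R=50

Answer: 66,33 33,134 134,110 110,107 107,227 227,50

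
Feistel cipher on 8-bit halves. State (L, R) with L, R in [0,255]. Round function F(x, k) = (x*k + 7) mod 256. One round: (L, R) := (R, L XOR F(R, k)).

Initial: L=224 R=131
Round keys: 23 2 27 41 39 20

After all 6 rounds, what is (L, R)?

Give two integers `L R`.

Round 1 (k=23): L=131 R=44
Round 2 (k=2): L=44 R=220
Round 3 (k=27): L=220 R=23
Round 4 (k=41): L=23 R=106
Round 5 (k=39): L=106 R=58
Round 6 (k=20): L=58 R=229

Answer: 58 229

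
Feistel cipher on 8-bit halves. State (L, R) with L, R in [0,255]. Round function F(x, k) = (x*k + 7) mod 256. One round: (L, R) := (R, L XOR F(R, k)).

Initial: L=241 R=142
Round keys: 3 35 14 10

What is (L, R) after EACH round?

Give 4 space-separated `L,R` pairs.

Answer: 142,64 64,73 73,69 69,240

Derivation:
Round 1 (k=3): L=142 R=64
Round 2 (k=35): L=64 R=73
Round 3 (k=14): L=73 R=69
Round 4 (k=10): L=69 R=240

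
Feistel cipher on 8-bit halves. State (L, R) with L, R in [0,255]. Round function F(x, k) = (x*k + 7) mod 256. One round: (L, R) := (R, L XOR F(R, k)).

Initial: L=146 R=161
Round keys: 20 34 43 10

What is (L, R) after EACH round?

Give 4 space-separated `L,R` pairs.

Answer: 161,9 9,152 152,134 134,219

Derivation:
Round 1 (k=20): L=161 R=9
Round 2 (k=34): L=9 R=152
Round 3 (k=43): L=152 R=134
Round 4 (k=10): L=134 R=219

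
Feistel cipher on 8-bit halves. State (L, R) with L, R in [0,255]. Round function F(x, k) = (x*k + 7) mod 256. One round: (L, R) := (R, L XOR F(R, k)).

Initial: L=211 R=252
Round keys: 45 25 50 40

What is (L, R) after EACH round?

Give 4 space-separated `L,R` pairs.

Answer: 252,128 128,123 123,141 141,116

Derivation:
Round 1 (k=45): L=252 R=128
Round 2 (k=25): L=128 R=123
Round 3 (k=50): L=123 R=141
Round 4 (k=40): L=141 R=116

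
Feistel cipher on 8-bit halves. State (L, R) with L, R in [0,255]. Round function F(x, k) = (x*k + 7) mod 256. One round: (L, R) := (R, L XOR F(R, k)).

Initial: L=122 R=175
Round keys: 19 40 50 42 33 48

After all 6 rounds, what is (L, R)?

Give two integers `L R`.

Round 1 (k=19): L=175 R=126
Round 2 (k=40): L=126 R=24
Round 3 (k=50): L=24 R=201
Round 4 (k=42): L=201 R=25
Round 5 (k=33): L=25 R=137
Round 6 (k=48): L=137 R=174

Answer: 137 174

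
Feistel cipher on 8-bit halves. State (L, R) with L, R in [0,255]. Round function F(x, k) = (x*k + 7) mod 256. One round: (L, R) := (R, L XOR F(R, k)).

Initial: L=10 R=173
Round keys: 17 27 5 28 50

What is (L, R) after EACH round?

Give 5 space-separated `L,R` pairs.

Round 1 (k=17): L=173 R=142
Round 2 (k=27): L=142 R=172
Round 3 (k=5): L=172 R=237
Round 4 (k=28): L=237 R=95
Round 5 (k=50): L=95 R=120

Answer: 173,142 142,172 172,237 237,95 95,120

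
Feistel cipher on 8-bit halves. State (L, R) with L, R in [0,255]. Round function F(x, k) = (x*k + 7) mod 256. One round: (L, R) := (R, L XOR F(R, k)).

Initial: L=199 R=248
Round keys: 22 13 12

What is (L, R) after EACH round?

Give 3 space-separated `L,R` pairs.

Round 1 (k=22): L=248 R=144
Round 2 (k=13): L=144 R=175
Round 3 (k=12): L=175 R=171

Answer: 248,144 144,175 175,171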